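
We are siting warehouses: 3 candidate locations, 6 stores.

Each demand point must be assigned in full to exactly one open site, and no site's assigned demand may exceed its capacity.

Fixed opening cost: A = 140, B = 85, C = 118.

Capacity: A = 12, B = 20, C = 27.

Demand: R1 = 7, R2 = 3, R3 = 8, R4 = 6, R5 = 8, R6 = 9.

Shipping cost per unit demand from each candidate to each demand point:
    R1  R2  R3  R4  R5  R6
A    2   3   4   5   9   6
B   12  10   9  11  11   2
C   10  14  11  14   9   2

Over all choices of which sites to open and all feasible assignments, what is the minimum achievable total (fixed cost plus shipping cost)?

Open {B, C}; cheapest assignment that respects the capacities:
  B (cap 20, load 17): R2, R3, R4 — cost 3×10 + 8×9 + 6×11 = 168
  C (cap 27, load 24): R1, R5, R6 — cost 7×10 + 8×9 + 9×2 = 160
  Shipping 328, fixed 203 → total 531.
  Any other capacity-feasible assignment to {B, C} ships for at least 328.
Compare {A, B, C}: its best feasible assignment gives total 594.
Every other set of open sites that can feasibly serve all demand totals ≥ 594 even under its best assignment. Minimum: 531.

531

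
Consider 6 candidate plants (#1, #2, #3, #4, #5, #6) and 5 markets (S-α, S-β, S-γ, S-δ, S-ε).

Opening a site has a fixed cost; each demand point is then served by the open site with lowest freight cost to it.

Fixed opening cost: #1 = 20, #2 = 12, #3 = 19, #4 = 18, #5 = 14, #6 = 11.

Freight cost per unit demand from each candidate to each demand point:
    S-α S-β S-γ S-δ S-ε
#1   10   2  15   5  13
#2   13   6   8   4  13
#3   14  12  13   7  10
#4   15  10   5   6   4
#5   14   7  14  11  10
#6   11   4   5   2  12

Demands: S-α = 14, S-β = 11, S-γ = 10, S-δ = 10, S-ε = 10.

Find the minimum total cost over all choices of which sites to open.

321

Open {#1, #4, #6}: assign each demand point to its cheapest open site.
  S-α→#1 14×10=140, S-β→#1 11×2=22, S-γ→#4 10×5=50, S-δ→#6 10×2=20, S-ε→#4 10×4=40
  freight cost 272, fixed 49 → total 321.
Compare {#1, #2, #4, #6}: freight cost 272 + fixed 61 = 333.
Compare {#1, #4, #5, #6}: freight cost 272 + fixed 63 = 335.
Compare {#4, #6}: freight cost 308 + fixed 29 = 337.
All other subsets cost ≥ 333. Minimum total cost: 321.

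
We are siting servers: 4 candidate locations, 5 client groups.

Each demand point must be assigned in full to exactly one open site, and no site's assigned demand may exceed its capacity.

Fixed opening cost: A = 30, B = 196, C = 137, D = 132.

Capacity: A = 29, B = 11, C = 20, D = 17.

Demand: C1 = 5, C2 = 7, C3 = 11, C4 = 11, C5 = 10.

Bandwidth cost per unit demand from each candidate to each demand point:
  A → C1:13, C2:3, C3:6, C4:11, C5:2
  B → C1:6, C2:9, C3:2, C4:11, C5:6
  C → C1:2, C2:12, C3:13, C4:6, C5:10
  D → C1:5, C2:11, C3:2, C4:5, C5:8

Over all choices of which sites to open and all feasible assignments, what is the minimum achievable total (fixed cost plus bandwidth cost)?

349

Open {A, D}; cheapest assignment that respects the capacities:
  A (cap 29, load 28): C2, C3, C5 — cost 7×3 + 11×6 + 10×2 = 107
  D (cap 17, load 16): C1, C4 — cost 5×5 + 11×5 = 80
  Shipping 187, fixed 162 → total 349.
  Any other capacity-feasible assignment to {A, D} ships for at least 187.
Compare {A, C}: its best feasible assignment gives total 350.
Compare {A, C, D}: its best feasible assignment gives total 438.
Every other set of open sites that can feasibly serve all demand totals ≥ 350 even under its best assignment. Minimum: 349.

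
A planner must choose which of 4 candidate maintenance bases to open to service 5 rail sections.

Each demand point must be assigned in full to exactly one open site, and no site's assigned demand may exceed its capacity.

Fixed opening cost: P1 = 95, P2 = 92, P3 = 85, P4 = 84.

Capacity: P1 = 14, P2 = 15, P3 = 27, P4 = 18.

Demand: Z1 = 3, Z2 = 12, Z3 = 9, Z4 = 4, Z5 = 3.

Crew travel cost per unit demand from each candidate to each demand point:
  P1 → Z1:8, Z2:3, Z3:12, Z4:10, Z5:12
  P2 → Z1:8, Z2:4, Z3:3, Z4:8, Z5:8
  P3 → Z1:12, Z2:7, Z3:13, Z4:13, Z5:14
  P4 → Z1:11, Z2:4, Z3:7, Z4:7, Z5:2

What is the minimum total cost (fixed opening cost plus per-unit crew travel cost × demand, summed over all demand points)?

Open {P2, P4}; cheapest assignment that respects the capacities:
  P2 (cap 15, load 13): Z3, Z4 — cost 9×3 + 4×8 = 59
  P4 (cap 18, load 18): Z1, Z2, Z5 — cost 3×11 + 12×4 + 3×2 = 87
  Shipping 146, fixed 176 → total 322.
  Any other capacity-feasible assignment to {P2, P4} ships for at least 146.
Compare {P3, P4}: its best feasible assignment gives total 386.
Compare {P2, P3}: its best feasible assignment gives total 388.
Every other set of open sites that can feasibly serve all demand totals ≥ 386 even under its best assignment. Minimum: 322.

322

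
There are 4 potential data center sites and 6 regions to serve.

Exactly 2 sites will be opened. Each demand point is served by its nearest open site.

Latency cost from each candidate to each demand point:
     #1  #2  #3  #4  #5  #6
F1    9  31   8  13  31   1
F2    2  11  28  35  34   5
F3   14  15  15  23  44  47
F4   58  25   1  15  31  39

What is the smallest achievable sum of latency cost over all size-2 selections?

65

Open {F2, F4}.
  #1→F2 2, #2→F2 11, #3→F4 1, #4→F4 15, #5→F4 31, #6→F2 5  ⇒ total 65.
Compare {F1, F2}: total 66.
Compare {F1, F3}: total 77.
No size-2 selection does better; minimum is 65.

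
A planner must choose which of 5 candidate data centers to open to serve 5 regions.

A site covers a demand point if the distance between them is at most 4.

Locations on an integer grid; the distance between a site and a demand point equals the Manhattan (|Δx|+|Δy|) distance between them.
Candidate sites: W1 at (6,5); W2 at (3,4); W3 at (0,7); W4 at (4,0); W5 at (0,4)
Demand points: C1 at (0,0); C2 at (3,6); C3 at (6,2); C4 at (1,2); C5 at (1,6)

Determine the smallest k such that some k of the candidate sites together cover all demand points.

Coverage sets (demand points within 4 of each site):
  W1: {C2, C3}
  W2: {C2, C4, C5}
  W3: {C2, C5}
  W4: {C1, C3}
  W5: {C1, C4, C5}
No single site covers all 5 demand points.
But {W1, W5} covers everything, so the minimum is 2.

2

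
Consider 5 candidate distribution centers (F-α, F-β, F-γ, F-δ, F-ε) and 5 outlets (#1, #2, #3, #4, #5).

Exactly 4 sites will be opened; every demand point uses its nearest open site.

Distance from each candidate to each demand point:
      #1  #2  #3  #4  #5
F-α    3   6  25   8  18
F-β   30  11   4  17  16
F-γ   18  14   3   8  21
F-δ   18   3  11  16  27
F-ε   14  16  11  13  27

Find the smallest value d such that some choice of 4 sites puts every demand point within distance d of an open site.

16

Open {F-α, F-β, F-γ, F-δ}.
  Farthest demand point is #5 at distance 16 (to F-β); all others are ≤ 16.
With {F-α, F-β, F-γ, F-ε} the worst case is 16.
With {F-α, F-β, F-δ, F-ε} the worst case is 16.
No size-4 selection achieves below 16.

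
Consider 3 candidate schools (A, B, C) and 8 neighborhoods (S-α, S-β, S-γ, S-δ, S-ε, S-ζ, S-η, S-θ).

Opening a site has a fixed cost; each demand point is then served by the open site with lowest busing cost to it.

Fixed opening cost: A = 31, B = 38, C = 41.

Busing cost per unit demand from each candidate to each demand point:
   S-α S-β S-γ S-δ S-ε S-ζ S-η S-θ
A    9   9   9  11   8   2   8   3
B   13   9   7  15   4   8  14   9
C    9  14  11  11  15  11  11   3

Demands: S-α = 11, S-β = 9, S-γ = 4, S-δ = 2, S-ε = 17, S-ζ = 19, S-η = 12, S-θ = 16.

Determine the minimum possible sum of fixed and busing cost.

549

Open {A, B}: assign each demand point to its cheapest open site.
  S-α→A 11×9=99, S-β→A 9×9=81, S-γ→B 4×7=28, S-δ→A 2×11=22, S-ε→B 17×4=68, S-ζ→A 19×2=38, S-η→A 12×8=96, S-θ→A 16×3=48
  busing cost 480, fixed 69 → total 549.
Compare {A}: busing cost 556 + fixed 31 = 587.
Compare {A, B, C}: busing cost 480 + fixed 110 = 590.
Compare {A, C}: busing cost 556 + fixed 72 = 628.
All other subsets cost ≥ 587. Minimum total cost: 549.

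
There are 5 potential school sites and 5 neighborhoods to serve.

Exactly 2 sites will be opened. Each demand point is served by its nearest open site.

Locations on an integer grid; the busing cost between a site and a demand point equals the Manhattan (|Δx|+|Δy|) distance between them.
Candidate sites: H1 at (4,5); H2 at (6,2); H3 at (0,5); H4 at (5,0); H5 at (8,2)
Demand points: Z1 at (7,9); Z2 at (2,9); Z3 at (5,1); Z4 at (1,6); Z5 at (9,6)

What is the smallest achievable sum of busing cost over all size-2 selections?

Open {H1, H4}.
  Z1→H1 7, Z2→H1 6, Z3→H4 1, Z4→H1 4, Z5→H1 6  ⇒ total 24.
Compare {H1, H2}: total 25.
Compare {H2, H3}: total 25.
No size-2 selection does better; minimum is 24.

24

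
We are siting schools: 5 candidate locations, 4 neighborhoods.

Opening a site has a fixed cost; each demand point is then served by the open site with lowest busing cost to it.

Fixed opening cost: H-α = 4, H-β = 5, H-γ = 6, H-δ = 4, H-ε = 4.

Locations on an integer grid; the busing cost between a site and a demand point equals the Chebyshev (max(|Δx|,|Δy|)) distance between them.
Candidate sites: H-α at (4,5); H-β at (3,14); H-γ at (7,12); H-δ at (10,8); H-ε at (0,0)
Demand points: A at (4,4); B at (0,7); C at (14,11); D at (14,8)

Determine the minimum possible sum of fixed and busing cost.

21

Open {H-α, H-δ}: assign each demand point to its cheapest open site.
  A→H-α 1, B→H-α 4, C→H-δ 4, D→H-δ 4
  busing cost 13, fixed 8 → total 21.
Compare {H-α, H-δ, H-ε}: busing cost 13 + fixed 12 = 25.
Compare {H-α, H-β, H-δ}: busing cost 13 + fixed 13 = 26.
Compare {H-δ, H-ε}: busing cost 19 + fixed 8 = 27.
All other subsets cost ≥ 25. Minimum total cost: 21.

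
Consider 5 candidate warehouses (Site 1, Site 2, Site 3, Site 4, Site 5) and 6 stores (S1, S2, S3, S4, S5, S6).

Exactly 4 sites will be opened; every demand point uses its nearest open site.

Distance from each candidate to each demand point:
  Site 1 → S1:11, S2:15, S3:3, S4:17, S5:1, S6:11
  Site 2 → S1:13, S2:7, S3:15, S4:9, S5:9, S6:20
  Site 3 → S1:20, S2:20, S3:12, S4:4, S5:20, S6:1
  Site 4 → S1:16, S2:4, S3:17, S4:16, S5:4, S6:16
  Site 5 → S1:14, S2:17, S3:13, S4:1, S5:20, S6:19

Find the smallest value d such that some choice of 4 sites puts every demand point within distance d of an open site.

11

Open {Site 1, Site 2, Site 3, Site 4}.
  Farthest demand point is S1 at distance 11 (to Site 1); all others are ≤ 11.
With {Site 1, Site 2, Site 3, Site 5} the worst case is 11.
With {Site 1, Site 2, Site 4, Site 5} the worst case is 11.
No size-4 selection achieves below 11.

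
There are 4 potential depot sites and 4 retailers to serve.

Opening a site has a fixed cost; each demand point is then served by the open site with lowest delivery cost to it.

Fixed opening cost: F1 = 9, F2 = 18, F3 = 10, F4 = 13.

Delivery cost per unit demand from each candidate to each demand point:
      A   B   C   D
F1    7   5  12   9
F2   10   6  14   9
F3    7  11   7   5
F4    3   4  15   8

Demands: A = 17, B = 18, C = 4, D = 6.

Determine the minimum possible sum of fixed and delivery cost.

204

Open {F3, F4}: assign each demand point to its cheapest open site.
  A→F4 17×3=51, B→F4 18×4=72, C→F3 4×7=28, D→F3 6×5=30
  delivery cost 181, fixed 23 → total 204.
Compare {F1, F3, F4}: delivery cost 181 + fixed 32 = 213.
Compare {F2, F3, F4}: delivery cost 181 + fixed 41 = 222.
Compare {F1, F2, F3, F4}: delivery cost 181 + fixed 50 = 231.
All other subsets cost ≥ 213. Minimum total cost: 204.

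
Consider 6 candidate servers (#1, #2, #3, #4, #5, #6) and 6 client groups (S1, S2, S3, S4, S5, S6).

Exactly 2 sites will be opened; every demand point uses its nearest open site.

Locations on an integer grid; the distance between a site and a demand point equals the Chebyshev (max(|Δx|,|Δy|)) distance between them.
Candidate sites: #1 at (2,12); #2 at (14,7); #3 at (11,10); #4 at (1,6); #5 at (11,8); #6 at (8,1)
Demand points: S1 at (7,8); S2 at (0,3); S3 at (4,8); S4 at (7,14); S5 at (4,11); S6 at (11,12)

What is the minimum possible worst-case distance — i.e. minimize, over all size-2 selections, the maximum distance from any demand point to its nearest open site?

5

Open {#3, #4}.
  Farthest demand point is S5 at distance 5 (to #4); all others are ≤ 5.
With {#4, #5} the worst case is 6.
With {#2, #4} the worst case is 7.
No size-2 selection achieves below 5.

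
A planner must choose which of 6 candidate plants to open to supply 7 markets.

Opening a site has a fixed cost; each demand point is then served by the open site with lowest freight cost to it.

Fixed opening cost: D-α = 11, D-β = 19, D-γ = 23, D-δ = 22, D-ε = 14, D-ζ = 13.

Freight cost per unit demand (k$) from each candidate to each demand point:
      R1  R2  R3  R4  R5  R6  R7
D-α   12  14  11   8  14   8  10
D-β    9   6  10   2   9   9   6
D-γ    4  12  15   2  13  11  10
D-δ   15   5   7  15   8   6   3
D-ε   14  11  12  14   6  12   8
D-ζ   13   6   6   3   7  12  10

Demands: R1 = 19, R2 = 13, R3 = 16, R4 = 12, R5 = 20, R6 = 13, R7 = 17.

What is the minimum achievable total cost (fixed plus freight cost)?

Open {D-γ, D-δ, D-ε, D-ζ}: assign each demand point to its cheapest open site.
  R1→D-γ 19×4=76, R2→D-δ 13×5=65, R3→D-ζ 16×6=96, R4→D-γ 12×2=24, R5→D-ε 20×6=120, R6→D-δ 13×6=78, R7→D-δ 17×3=51
  freight cost 510, fixed 72 → total 582.
Compare {D-γ, D-δ, D-ε}: freight cost 526 + fixed 59 = 585.
Compare {D-γ, D-δ, D-ζ}: freight cost 530 + fixed 58 = 588.
Compare {D-α, D-γ, D-δ, D-ε, D-ζ}: freight cost 510 + fixed 83 = 593.
All other subsets cost ≥ 585. Minimum total cost: 582.

582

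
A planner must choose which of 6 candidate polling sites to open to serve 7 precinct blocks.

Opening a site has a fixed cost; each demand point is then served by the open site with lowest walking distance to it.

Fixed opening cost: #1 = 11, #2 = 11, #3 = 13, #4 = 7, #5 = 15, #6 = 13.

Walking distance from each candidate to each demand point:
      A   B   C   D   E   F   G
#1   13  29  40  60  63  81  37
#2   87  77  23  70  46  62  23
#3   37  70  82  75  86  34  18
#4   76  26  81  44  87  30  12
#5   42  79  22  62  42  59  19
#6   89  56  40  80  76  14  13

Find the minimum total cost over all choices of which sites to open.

Open {#1, #4, #5, #6}: assign each demand point to its cheapest open site.
  A→#1 13, B→#4 26, C→#5 22, D→#4 44, E→#5 42, F→#6 14, G→#4 12
  walking distance 173, fixed 46 → total 219.
Compare {#1, #2, #4, #6}: walking distance 178 + fixed 42 = 220.
Compare {#1, #4, #5}: walking distance 189 + fixed 33 = 222.
Compare {#1, #2, #4}: walking distance 194 + fixed 29 = 223.
All other subsets cost ≥ 220. Minimum total cost: 219.

219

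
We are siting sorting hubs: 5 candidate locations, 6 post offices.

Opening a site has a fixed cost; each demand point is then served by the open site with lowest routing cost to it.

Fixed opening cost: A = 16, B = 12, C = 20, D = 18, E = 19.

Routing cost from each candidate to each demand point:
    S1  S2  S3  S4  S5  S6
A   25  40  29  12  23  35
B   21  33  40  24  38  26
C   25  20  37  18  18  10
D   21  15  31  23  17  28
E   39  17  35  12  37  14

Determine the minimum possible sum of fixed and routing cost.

Open {D, E}: assign each demand point to its cheapest open site.
  S1→D 21, S2→D 15, S3→D 31, S4→E 12, S5→D 17, S6→E 14
  routing cost 110, fixed 37 → total 147.
Compare {C}: routing cost 128 + fixed 20 = 148.
Compare {A, C}: routing cost 114 + fixed 36 = 150.
Compare {C, D}: routing cost 112 + fixed 38 = 150.
All other subsets cost ≥ 148. Minimum total cost: 147.

147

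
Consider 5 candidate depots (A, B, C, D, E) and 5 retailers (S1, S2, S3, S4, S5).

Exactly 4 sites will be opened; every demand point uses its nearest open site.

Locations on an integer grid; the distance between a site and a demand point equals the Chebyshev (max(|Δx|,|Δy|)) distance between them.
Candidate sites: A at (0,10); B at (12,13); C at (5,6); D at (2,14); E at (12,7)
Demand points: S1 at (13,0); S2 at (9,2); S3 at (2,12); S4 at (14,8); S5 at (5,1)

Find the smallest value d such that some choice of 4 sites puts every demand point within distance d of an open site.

Open {A, B, C, E}.
  Farthest demand point is S1 at distance 7 (to E); all others are ≤ 7.
With {A, B, D, E} the worst case is 7.
With {A, C, D, E} the worst case is 7.
No size-4 selection achieves below 7.

7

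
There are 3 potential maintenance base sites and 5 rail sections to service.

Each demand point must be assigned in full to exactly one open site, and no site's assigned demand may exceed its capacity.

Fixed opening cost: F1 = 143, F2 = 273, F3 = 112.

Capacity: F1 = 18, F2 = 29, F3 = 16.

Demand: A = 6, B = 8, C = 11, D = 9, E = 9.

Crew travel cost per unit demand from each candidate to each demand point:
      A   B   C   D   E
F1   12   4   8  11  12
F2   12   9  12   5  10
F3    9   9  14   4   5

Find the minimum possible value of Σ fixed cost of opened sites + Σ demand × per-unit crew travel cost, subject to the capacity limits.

733

Open {F2, F3}; cheapest assignment that respects the capacities:
  F2 (cap 29, load 28): B, C, D — cost 8×9 + 11×12 + 9×5 = 249
  F3 (cap 16, load 15): A, E — cost 6×9 + 9×5 = 99
  Shipping 348, fixed 385 → total 733.
  Any other capacity-feasible assignment to {F2, F3} ships for at least 348.
Compare {F1, F2}: its best feasible assignment gives total 783.
Compare {F1, F2, F3}: its best feasible assignment gives total 832.
Every other set of open sites that can feasibly serve all demand totals ≥ 783 even under its best assignment. Minimum: 733.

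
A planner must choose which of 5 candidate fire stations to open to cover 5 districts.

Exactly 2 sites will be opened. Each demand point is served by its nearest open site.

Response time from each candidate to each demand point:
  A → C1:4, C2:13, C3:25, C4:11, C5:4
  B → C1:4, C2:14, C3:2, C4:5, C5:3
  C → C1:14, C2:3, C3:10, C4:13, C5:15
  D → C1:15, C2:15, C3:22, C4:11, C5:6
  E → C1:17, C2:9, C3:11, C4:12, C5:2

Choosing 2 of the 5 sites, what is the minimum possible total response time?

17

Open {B, C}.
  C1→B 4, C2→C 3, C3→B 2, C4→B 5, C5→B 3  ⇒ total 17.
Compare {B, E}: total 22.
Compare {A, B}: total 27.
No size-2 selection does better; minimum is 17.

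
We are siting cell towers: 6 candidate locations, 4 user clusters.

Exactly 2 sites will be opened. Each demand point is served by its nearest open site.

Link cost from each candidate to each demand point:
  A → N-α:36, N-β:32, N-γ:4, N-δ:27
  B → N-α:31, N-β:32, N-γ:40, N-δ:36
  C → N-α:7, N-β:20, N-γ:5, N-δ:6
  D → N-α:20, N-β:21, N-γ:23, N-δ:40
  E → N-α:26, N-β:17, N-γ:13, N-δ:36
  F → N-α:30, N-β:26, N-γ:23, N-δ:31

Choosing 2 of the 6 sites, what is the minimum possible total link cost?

Open {C, E}.
  N-α→C 7, N-β→E 17, N-γ→C 5, N-δ→C 6  ⇒ total 35.
Compare {A, C}: total 37.
Compare {B, C}: total 38.
No size-2 selection does better; minimum is 35.

35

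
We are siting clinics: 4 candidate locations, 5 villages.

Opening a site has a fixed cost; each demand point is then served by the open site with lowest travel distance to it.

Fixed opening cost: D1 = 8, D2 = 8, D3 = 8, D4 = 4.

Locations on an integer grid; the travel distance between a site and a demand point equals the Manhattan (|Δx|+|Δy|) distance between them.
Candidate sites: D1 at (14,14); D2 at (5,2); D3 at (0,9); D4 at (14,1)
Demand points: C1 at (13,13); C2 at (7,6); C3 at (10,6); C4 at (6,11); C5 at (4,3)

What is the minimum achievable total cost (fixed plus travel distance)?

45

Open {D1, D2}: assign each demand point to its cheapest open site.
  C1→D1 2, C2→D2 6, C3→D2 9, C4→D2 10, C5→D2 2
  travel distance 29, fixed 16 → total 45.
Compare {D1, D2, D4}: travel distance 29 + fixed 20 = 49.
Compare {D1, D2, D3}: travel distance 27 + fixed 24 = 51.
Compare {D2, D4}: travel distance 40 + fixed 12 = 52.
All other subsets cost ≥ 49. Minimum total cost: 45.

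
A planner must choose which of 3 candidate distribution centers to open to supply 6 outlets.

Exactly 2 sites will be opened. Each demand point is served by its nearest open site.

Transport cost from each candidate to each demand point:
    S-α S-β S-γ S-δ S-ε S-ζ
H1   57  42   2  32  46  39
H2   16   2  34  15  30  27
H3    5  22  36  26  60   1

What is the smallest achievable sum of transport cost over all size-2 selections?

87

Open {H2, H3}.
  S-α→H3 5, S-β→H2 2, S-γ→H2 34, S-δ→H2 15, S-ε→H2 30, S-ζ→H3 1  ⇒ total 87.
Compare {H1, H2}: total 92.
Compare {H1, H3}: total 102.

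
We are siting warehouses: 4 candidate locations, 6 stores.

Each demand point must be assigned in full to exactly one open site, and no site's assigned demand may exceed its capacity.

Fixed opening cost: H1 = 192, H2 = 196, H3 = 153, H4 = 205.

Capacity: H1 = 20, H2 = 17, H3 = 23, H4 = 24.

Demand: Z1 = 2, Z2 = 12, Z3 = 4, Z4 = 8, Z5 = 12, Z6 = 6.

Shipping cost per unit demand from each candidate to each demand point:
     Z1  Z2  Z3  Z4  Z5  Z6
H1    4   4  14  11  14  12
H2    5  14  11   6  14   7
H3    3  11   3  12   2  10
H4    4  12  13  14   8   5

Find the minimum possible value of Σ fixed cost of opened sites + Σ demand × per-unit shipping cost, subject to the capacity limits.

Open {H3, H4}; cheapest assignment that respects the capacities:
  H3 (cap 23, load 22): Z1, Z4, Z5 — cost 2×3 + 8×12 + 12×2 = 126
  H4 (cap 24, load 22): Z2, Z3, Z6 — cost 12×12 + 4×13 + 6×5 = 226
  Shipping 352, fixed 358 → total 710.
  Any other capacity-feasible assignment to {H3, H4} ships for at least 352.
Compare {H1, H4}: its best feasible assignment gives total 719.
Compare {H1, H2, H3}: its best feasible assignment gives total 721.
Every other set of open sites that can feasibly serve all demand totals ≥ 719 even under its best assignment. Minimum: 710.

710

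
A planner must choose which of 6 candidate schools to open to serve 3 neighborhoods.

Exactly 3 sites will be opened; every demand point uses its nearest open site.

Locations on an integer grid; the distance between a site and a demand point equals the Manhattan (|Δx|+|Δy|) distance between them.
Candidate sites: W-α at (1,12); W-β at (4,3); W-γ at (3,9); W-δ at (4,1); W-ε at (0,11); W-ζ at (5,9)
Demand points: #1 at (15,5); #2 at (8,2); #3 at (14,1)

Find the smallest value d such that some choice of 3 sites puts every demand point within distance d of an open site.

13

Open {W-α, W-β, W-γ}.
  Farthest demand point is #1 at distance 13 (to W-β); all others are ≤ 13.
With {W-α, W-β, W-δ} the worst case is 13.
With {W-α, W-β, W-ε} the worst case is 13.
No size-3 selection achieves below 13.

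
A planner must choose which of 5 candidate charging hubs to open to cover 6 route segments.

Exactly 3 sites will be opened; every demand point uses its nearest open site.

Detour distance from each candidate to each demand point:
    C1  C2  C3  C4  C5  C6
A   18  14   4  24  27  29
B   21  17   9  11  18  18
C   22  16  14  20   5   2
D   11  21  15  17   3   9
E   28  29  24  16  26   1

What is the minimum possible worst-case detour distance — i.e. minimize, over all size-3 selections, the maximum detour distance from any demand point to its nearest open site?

14

Open {A, B, D}.
  Farthest demand point is C2 at detour distance 14 (to A); all others are ≤ 14.
With {A, D, E} the worst case is 16.
With {B, C, D} the worst case is 16.
No size-3 selection achieves below 14.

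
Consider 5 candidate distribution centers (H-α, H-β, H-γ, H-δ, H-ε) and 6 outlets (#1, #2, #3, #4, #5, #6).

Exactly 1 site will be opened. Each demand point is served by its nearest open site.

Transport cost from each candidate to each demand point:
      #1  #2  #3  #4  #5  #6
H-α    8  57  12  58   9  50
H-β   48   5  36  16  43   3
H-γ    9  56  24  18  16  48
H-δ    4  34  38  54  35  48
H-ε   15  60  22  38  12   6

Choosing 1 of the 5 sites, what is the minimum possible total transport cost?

151

Open {H-β}.
  #1→H-β 48, #2→H-β 5, #3→H-β 36, #4→H-β 16, #5→H-β 43, #6→H-β 3  ⇒ total 151.
Compare {H-ε}: total 153.
Compare {H-γ}: total 171.
No size-1 selection does better; minimum is 151.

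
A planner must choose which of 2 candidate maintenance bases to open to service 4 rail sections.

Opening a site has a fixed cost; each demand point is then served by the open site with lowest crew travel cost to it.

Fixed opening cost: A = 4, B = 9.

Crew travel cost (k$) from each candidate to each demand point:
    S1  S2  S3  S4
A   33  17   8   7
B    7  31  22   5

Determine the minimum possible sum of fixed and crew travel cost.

Open {A, B}: assign each demand point to its cheapest open site.
  S1→B 7, S2→A 17, S3→A 8, S4→B 5
  crew travel cost 37, fixed 13 → total 50.
Compare {A}: crew travel cost 65 + fixed 4 = 69.
Compare {B}: crew travel cost 65 + fixed 9 = 74.

50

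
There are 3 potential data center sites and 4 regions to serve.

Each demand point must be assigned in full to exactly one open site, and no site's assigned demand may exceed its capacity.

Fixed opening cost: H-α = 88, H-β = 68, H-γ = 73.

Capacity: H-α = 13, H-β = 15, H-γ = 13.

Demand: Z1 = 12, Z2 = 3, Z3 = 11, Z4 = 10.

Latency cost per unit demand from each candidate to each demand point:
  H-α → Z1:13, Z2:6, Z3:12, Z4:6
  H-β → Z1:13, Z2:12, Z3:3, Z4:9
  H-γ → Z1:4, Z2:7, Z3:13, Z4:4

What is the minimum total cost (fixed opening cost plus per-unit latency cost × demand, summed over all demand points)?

Open {H-α, H-β, H-γ}; cheapest assignment that respects the capacities:
  H-α (cap 13, load 13): Z2, Z4 — cost 3×6 + 10×6 = 78
  H-β (cap 15, load 11): Z3 — cost 11×3 = 33
  H-γ (cap 13, load 12): Z1 — cost 12×4 = 48
  Shipping 159, fixed 229 → total 388.
  Any other capacity-feasible assignment to {H-α, H-β, H-γ} ships for at least 159.
Total demand is 36 and no other set of sites has combined capacity ≥ 36, so {H-α, H-β, H-γ} is the only feasible choice of open sites. Minimum: 388.

388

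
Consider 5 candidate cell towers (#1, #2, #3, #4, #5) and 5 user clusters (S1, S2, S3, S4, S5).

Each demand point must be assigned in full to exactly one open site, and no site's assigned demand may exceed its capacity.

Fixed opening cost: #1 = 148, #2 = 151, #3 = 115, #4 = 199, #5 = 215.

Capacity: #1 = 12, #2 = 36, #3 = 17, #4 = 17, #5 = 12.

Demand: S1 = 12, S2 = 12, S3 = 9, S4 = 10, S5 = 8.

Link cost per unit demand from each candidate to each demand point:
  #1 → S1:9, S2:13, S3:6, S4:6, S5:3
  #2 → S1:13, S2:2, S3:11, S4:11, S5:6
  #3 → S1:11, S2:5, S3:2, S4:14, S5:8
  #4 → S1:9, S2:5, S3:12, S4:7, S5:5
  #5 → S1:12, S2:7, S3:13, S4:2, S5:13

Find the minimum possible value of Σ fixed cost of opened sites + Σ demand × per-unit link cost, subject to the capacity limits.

638

Open {#2, #3}; cheapest assignment that respects the capacities:
  #2 (cap 36, load 34): S1, S2, S4 — cost 12×13 + 12×2 + 10×11 = 290
  #3 (cap 17, load 17): S3, S5 — cost 9×2 + 8×8 = 82
  Shipping 372, fixed 266 → total 638.
  Any other capacity-feasible assignment to {#2, #3} ships for at least 372.
Compare {#1, #2, #3}: its best feasible assignment gives total 720.
Compare {#2, #3, #5}: its best feasible assignment gives total 747.
Every other set of open sites that can feasibly serve all demand totals ≥ 720 even under its best assignment. Minimum: 638.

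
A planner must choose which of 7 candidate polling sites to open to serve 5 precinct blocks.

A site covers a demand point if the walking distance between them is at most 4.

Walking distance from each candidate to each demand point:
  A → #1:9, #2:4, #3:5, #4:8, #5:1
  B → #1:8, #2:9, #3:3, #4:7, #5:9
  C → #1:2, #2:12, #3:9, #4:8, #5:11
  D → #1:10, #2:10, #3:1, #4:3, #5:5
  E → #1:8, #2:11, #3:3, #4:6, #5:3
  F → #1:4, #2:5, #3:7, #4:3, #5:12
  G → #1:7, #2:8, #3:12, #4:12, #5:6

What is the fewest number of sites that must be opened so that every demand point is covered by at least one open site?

3

Coverage sets (demand points within 4 of each site):
  A: {#2, #5}
  B: {#3}
  C: {#1}
  D: {#3, #4}
  E: {#3, #5}
  F: {#1, #4}
  G: {}
No 2 sites suffice: every size-2 union leaves at least one demand point uncovered.
But {A, B, F} covers everything, so the minimum is 3.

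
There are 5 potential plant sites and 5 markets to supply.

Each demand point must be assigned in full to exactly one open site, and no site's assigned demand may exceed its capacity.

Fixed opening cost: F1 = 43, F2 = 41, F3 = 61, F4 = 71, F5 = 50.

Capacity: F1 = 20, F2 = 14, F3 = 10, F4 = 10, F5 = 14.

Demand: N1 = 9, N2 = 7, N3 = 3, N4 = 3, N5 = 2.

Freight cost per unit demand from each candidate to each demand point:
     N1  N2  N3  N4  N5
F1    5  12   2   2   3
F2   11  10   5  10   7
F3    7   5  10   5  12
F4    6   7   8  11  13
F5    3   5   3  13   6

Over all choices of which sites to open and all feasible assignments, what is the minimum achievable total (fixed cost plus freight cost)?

191

Open {F1, F5}; cheapest assignment that respects the capacities:
  F1 (cap 20, load 17): N1, N3, N4, N5 — cost 9×5 + 3×2 + 3×2 + 2×3 = 63
  F5 (cap 14, load 7): N2 — cost 7×5 = 35
  Shipping 98, fixed 93 → total 191.
  Any other capacity-feasible assignment to {F1, F5} ships for at least 98.
Compare {F1, F3}: its best feasible assignment gives total 202.
Compare {F3, F5}: its best feasible assignment gives total 209.
Every other set of open sites that can feasibly serve all demand totals ≥ 202 even under its best assignment. Minimum: 191.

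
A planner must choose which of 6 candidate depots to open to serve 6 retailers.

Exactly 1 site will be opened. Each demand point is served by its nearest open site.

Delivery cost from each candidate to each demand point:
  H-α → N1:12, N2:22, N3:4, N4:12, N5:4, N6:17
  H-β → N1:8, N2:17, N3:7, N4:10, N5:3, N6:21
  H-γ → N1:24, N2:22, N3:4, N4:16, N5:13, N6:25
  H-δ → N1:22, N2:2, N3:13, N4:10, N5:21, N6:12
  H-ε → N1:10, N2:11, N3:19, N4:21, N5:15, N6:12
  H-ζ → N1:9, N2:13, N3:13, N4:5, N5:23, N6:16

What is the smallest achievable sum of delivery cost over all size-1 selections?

66

Open {H-β}.
  N1→H-β 8, N2→H-β 17, N3→H-β 7, N4→H-β 10, N5→H-β 3, N6→H-β 21  ⇒ total 66.
Compare {H-α}: total 71.
Compare {H-ζ}: total 79.
No size-1 selection does better; minimum is 66.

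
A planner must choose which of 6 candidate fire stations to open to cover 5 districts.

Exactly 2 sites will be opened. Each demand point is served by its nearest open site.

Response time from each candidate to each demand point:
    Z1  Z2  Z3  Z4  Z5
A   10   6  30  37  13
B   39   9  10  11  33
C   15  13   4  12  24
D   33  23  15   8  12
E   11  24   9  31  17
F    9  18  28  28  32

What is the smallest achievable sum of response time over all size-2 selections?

Open {A, C}.
  Z1→A 10, Z2→A 6, Z3→C 4, Z4→C 12, Z5→A 13  ⇒ total 45.
Compare {A, B}: total 50.
Compare {A, D}: total 51.
No size-2 selection does better; minimum is 45.

45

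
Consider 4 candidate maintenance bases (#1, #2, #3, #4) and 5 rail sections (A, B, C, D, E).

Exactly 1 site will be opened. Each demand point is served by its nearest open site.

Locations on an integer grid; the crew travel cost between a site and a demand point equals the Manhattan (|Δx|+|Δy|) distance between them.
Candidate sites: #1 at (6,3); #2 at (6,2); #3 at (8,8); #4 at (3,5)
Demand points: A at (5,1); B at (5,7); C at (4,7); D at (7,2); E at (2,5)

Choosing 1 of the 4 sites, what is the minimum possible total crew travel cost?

21

Open {#4}.
  A→#4 6, B→#4 4, C→#4 3, D→#4 7, E→#4 1  ⇒ total 21.
Compare {#1}: total 22.
Compare {#2}: total 23.
No size-1 selection does better; minimum is 21.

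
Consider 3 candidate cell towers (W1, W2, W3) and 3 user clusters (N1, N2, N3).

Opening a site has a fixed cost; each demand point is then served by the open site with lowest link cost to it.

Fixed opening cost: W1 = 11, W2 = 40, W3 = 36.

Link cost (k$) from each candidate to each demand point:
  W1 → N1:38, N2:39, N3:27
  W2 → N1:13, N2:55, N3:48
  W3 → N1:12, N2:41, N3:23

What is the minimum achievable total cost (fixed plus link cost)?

112

Open {W3}: assign each demand point to its cheapest open site.
  N1→W3 12, N2→W3 41, N3→W3 23
  link cost 76, fixed 36 → total 112.
Compare {W1}: link cost 104 + fixed 11 = 115.
Compare {W1, W3}: link cost 74 + fixed 47 = 121.
Compare {W1, W2}: link cost 79 + fixed 51 = 130.
All other subsets cost ≥ 115. Minimum total cost: 112.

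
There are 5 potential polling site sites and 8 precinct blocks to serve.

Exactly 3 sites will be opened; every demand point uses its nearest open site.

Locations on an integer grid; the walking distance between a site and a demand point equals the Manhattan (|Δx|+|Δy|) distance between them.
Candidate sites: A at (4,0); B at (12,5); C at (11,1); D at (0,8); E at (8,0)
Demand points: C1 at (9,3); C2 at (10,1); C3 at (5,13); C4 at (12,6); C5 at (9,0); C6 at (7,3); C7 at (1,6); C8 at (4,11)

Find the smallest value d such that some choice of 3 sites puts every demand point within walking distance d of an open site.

Open {A, B, D}.
  Farthest demand point is C3 at walking distance 10 (to D); all others are ≤ 10.
With {A, C, D} the worst case is 10.
With {A, D, E} the worst case is 10.
No size-3 selection achieves below 10.

10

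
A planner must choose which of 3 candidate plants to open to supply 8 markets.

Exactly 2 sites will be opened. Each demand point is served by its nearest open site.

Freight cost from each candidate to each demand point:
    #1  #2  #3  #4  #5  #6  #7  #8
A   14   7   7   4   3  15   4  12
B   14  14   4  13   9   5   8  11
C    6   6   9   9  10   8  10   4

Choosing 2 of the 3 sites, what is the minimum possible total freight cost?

42

Open {A, C}.
  #1→C 6, #2→C 6, #3→A 7, #4→A 4, #5→A 3, #6→C 8, #7→A 4, #8→C 4  ⇒ total 42.
Compare {B, C}: total 51.
Compare {A, B}: total 52.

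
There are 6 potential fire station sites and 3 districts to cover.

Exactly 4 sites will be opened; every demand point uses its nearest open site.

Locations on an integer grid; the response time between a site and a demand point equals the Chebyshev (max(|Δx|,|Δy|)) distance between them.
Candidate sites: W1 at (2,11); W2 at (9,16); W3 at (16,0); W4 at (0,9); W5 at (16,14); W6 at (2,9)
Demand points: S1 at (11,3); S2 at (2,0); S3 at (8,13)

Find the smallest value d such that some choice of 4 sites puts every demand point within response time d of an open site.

9

Open {W1, W2, W3, W4}.
  Farthest demand point is S2 at response time 9 (to W4); all others are ≤ 9.
With {W1, W2, W3, W6} the worst case is 9.
With {W1, W2, W4, W5} the worst case is 9.
No size-4 selection achieves below 9.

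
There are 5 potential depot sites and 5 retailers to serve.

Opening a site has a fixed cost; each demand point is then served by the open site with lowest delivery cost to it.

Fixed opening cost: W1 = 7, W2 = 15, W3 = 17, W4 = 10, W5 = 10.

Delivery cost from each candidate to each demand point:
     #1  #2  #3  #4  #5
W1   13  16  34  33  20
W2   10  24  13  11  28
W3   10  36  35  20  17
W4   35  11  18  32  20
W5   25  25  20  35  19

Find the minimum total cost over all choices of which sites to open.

90

Open {W2, W4}: assign each demand point to its cheapest open site.
  #1→W2 10, #2→W4 11, #3→W2 13, #4→W2 11, #5→W4 20
  delivery cost 65, fixed 25 → total 90.
Compare {W1, W2}: delivery cost 70 + fixed 22 = 92.
Compare {W1, W2, W4}: delivery cost 65 + fixed 32 = 97.
Compare {W2, W4, W5}: delivery cost 64 + fixed 35 = 99.
All other subsets cost ≥ 92. Minimum total cost: 90.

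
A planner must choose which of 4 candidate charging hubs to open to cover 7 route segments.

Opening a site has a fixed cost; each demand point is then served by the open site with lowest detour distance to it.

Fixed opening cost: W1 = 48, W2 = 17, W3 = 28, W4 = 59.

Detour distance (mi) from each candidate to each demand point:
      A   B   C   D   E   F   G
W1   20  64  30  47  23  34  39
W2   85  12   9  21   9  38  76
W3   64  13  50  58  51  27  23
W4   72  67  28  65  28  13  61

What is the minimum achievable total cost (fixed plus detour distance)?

209

Open {W1, W2}: assign each demand point to its cheapest open site.
  A→W1 20, B→W2 12, C→W2 9, D→W2 21, E→W2 9, F→W1 34, G→W1 39
  detour distance 144, fixed 65 → total 209.
Compare {W2, W3}: detour distance 165 + fixed 45 = 210.
Compare {W1, W2, W3}: detour distance 121 + fixed 93 = 214.
Compare {W1, W2, W4}: detour distance 123 + fixed 124 = 247.
All other subsets cost ≥ 210. Minimum total cost: 209.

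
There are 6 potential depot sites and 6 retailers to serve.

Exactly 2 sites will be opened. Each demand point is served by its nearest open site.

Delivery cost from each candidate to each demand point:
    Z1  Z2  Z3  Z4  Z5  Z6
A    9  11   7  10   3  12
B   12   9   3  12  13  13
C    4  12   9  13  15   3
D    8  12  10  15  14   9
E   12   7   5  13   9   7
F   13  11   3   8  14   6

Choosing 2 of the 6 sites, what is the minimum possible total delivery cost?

Open {A, C}.
  Z1→C 4, Z2→A 11, Z3→A 7, Z4→A 10, Z5→A 3, Z6→C 3  ⇒ total 38.
Compare {A, F}: total 40.
Compare {A, E}: total 41.
No size-2 selection does better; minimum is 38.

38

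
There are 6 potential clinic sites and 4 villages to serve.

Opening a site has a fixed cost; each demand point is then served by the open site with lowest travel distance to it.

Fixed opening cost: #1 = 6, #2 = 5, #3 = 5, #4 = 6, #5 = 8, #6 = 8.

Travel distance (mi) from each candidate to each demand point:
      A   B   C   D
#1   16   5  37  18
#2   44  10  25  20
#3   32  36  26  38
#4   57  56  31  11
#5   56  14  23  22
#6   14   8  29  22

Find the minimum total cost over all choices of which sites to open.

74

Open {#1, #2, #4}: assign each demand point to its cheapest open site.
  A→#1 16, B→#1 5, C→#2 25, D→#4 11
  travel distance 57, fixed 17 → total 74.
Compare {#1, #2}: travel distance 64 + fixed 11 = 75.
Compare {#1, #4}: travel distance 63 + fixed 12 = 75.
Compare {#1, #3, #4}: travel distance 58 + fixed 17 = 75.
All other subsets cost ≥ 75. Minimum total cost: 74.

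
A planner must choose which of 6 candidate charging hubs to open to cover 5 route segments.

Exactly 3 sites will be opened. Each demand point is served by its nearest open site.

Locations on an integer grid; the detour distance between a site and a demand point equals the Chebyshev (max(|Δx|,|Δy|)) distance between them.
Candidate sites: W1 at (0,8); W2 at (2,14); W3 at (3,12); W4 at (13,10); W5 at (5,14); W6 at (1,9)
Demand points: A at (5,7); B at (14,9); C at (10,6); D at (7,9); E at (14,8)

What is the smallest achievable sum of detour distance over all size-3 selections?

Open {W3, W4, W6}.
  A→W6 4, B→W4 1, C→W4 4, D→W3 4, E→W4 2  ⇒ total 15.
Compare {W1, W3, W4}: total 16.
Compare {W2, W3, W4}: total 16.
No size-3 selection does better; minimum is 15.

15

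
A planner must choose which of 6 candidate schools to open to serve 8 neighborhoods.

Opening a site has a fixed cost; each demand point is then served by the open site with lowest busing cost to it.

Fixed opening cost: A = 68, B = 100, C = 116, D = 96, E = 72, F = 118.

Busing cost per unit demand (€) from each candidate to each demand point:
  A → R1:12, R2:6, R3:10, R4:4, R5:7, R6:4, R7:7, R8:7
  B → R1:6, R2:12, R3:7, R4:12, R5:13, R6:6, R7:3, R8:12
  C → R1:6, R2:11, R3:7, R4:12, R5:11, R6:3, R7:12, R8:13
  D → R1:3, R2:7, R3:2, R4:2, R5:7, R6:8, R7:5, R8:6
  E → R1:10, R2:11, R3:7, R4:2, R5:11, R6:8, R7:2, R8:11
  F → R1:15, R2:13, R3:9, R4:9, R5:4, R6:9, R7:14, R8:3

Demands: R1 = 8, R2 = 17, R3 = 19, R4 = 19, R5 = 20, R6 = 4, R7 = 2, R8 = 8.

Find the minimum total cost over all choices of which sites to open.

Open {D}: assign each demand point to its cheapest open site.
  R1→D 8×3=24, R2→D 17×7=119, R3→D 19×2=38, R4→D 19×2=38, R5→D 20×7=140, R6→D 4×8=32, R7→D 2×5=10, R8→D 8×6=48
  busing cost 449, fixed 96 → total 545.
Compare {D, F}: busing cost 365 + fixed 214 = 579.
Compare {A, D}: busing cost 416 + fixed 164 = 580.
Compare {D, E}: busing cost 443 + fixed 168 = 611.
All other subsets cost ≥ 579. Minimum total cost: 545.

545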